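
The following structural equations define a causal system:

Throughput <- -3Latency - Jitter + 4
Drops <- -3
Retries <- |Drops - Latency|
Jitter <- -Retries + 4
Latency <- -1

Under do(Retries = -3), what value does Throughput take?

0

do(Retries=-3) replaces the equation Retries <- |Drops - Latency| with the constant Retries = -3.
Jitter = -Retries + 4  [with Retries=-3]  = 7
Throughput = -3Latency - Jitter + 4  [with Latency=-1, Jitter=7]  = 0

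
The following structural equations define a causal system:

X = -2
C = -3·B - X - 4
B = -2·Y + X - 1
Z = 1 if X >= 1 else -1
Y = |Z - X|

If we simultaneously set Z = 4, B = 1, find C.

-5

Setting Z = 4, B = 1 by intervention discards those variables' equations.
C = -3·B - X - 4  [with B=1, X=-2]  = -5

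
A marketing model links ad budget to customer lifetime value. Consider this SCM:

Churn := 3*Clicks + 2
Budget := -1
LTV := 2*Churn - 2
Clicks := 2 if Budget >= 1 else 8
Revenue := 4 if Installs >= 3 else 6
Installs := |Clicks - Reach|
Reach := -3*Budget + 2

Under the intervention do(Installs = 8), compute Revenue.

Under do(Installs=8), the mechanism Installs := |Clicks - Reach| is discarded; Installs is fixed at 8.
Revenue = 4 if Installs >= 3 else 6  [with Installs=8]  = 4

4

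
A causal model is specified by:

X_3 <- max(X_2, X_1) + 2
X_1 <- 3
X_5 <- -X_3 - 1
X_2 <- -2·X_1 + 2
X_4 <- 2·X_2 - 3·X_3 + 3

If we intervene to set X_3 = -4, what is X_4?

7

The intervention breaks the incoming arrows to X_3: X_3 <- max(X_2, X_1) + 2 no longer applies, and X_3 = -4.
X_2 = -2·X_1 + 2  [with X_1=3]  = -4
X_4 = 2·X_2 - 3·X_3 + 3  [with X_2=-4, X_3=-4]  = 7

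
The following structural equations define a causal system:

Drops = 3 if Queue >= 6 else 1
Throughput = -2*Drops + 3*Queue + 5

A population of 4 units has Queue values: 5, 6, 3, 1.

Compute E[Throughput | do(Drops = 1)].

14.25

The intervention sets Drops=1 in all 4 units regardless of Queue. Recomputing Throughput per unit gives 18, 21, 12, 6; average 14.25.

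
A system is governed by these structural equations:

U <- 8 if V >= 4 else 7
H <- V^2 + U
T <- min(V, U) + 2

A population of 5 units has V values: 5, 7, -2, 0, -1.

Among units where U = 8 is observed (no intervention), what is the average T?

Observing U=8 restricts to units where U's equation naturally yields 8: V ∈ {5, 7}. In that subpopulation T = 7, 9, mean 8.

8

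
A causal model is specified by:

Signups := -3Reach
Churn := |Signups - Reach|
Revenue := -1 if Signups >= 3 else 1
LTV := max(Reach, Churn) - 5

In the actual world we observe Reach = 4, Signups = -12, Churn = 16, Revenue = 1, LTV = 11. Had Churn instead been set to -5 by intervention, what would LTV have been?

-1

do(Churn=-5) replaces the equation Churn := |Signups - Reach| with the constant Churn = -5.
LTV = max(Reach, Churn) - 5  [with Reach=4, Churn=-5]  = -1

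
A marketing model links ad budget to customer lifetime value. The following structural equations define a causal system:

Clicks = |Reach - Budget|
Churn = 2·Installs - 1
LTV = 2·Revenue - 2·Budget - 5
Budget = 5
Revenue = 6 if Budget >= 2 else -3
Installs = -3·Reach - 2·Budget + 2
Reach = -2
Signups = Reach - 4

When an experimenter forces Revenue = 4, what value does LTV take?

-7

do(Revenue=4) replaces the equation Revenue = 6 if Budget >= 2 else -3 with the constant Revenue = 4.
LTV = 2·Revenue - 2·Budget - 5  [with Revenue=4, Budget=5]  = -7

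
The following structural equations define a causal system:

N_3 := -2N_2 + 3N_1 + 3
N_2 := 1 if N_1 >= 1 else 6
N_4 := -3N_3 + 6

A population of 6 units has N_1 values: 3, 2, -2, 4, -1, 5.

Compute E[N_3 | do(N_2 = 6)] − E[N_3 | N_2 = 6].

do(N_2=6) breaks N_2's dependence on N_1. With N_2=6 fixed, N_3 across the units is 0, -3, -15, 3, -12, 6, mean -3.5.
E[N_3|N_2=6] averages over only the 2 units with N_2=6 (N_1 = -2, -1): N_3 = -15, -12, mean -13.5.
Difference = -3.5 − (-13.5) = 10.

10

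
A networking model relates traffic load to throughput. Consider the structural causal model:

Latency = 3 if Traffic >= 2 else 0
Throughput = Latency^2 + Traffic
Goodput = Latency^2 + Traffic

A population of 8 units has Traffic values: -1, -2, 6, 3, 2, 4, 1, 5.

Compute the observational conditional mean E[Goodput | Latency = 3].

13

Observing Latency=3 restricts to units where Latency's equation naturally yields 3: Traffic ∈ {6, 3, 2, 4, 5}. In that subpopulation Goodput = 15, 12, 11, 13, 14, mean 13.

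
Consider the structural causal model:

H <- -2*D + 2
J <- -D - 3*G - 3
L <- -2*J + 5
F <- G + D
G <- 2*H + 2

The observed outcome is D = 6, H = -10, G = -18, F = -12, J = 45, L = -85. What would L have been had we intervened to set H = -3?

-1

Under do(H=-3), the mechanism H <- -2*D + 2 is discarded; H is fixed at -3.
G = 2*H + 2  [with H=-3]  = -4
J = -D - 3*G - 3  [with D=6, G=-4]  = 3
L = -2*J + 5  [with J=3]  = -1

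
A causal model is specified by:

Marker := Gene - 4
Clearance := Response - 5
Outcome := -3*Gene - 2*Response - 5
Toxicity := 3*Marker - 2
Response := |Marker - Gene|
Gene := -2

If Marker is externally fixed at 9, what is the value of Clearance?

6

do(Marker=9) replaces the equation Marker := Gene - 4 with the constant Marker = 9.
Response = |Marker - Gene|  [with Marker=9, Gene=-2]  = 11
Clearance = Response - 5  [with Response=11]  = 6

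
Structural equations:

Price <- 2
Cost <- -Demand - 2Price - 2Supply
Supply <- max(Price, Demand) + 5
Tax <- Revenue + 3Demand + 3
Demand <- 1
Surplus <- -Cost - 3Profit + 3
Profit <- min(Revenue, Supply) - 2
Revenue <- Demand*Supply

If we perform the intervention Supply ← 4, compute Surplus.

10

The intervention breaks the incoming arrows to Supply: Supply <- max(Price, Demand) + 5 no longer applies, and Supply = 4.
Cost = -Demand - 2Price - 2Supply  [with Demand=1, Price=2, Supply=4]  = -13
Revenue = Demand*Supply  [with Demand=1, Supply=4]  = 4
Profit = min(Revenue, Supply) - 2  [with Revenue=4, Supply=4]  = 2
Surplus = -Cost - 3Profit + 3  [with Cost=-13, Profit=2]  = 10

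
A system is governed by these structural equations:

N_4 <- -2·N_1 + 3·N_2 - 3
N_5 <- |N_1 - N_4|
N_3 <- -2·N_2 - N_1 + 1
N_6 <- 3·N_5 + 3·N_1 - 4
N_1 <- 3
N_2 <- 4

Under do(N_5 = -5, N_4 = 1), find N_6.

Setting N_5 = -5, N_4 = 1 by intervention discards those variables' equations.
N_6 = 3·N_5 + 3·N_1 - 4  [with N_5=-5, N_1=3]  = -10

-10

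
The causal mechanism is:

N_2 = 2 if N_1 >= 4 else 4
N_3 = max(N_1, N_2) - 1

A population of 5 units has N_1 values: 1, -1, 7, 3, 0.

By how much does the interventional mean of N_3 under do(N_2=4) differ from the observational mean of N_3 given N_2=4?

Under do(N_2=4), N_2's equation is replaced by N_2=4 for every unit. Per-unit N_3: 3, 3, 6, 3, 3. Mean = 3.6.
Observing N_2=4 restricts to units where N_2's equation naturally yields 4: N_1 ∈ {1, -1, 3, 0}. In that subpopulation N_3 = 3, 3, 3, 3, mean 3.
Difference = 3.6 − 3 = 0.6.

0.6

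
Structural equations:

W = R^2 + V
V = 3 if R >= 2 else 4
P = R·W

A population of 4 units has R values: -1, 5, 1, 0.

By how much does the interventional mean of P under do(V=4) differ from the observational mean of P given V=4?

36.25

The intervention sets V=4 in all 4 units regardless of R. Recomputing P per unit gives -5, 145, 5, 0; average 36.25.
E[P|V=4] averages over only the 3 units with V=4 (R = -1, 1, 0): P = -5, 5, 0, mean 0.
Difference = 36.25 − 0 = 36.25.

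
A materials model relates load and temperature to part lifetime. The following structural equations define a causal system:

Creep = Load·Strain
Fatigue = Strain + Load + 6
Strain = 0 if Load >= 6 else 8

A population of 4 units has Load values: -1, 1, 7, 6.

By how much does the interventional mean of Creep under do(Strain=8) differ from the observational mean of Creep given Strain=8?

The intervention sets Strain=8 in all 4 units regardless of Load. Recomputing Creep per unit gives -8, 8, 56, 48; average 26.
E[Creep|Strain=8] averages over only the 2 units with Strain=8 (Load = -1, 1): Creep = -8, 8, mean 0.
Difference = 26 − 0 = 26.

26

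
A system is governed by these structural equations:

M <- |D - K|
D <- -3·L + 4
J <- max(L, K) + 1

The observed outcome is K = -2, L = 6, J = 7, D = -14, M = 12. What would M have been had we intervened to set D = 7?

9

Intervening sets D = 7 and removes its equation (D <- -3·L + 4).
M = |D - K|  [with D=7, K=-2]  = 9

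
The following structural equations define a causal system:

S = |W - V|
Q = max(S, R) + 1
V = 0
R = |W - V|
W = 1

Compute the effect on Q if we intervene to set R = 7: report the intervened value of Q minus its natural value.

6

do(R=7) replaces the equation R = |W - V| with the constant R = 7.
S = |W - V|  [with W=1, V=0]  = 1
Q = max(S, R) + 1  [with S=1, R=7]  = 8
Without intervention: R = |W - V|  [with W=1, V=0]  = 1; S = |W - V|  [with W=1, V=0]  = 1; Q = max(S, R) + 1  [with S=1, R=1]  = 2.
Change = 8 − 2 = 6.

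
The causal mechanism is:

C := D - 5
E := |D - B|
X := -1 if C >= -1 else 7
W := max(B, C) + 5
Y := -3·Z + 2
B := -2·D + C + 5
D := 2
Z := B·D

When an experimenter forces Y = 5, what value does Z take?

-4

The intervention breaks the incoming arrows to Y: Y := -3·Z + 2 no longer applies, and Y = 5.
Z is not downstream of the intervention, so its value is determined by the original equations.
C = D - 5  [with D=2]  = -3
B = -2·D + C + 5  [with D=2, C=-3]  = -2
Z = B·D  [with B=-2, D=2]  = -4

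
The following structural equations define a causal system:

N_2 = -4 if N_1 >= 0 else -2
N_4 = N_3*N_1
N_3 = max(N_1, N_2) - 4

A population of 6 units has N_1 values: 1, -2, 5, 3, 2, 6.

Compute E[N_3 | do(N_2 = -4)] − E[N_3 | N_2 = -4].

-0.9

do(N_2=-4) breaks N_2's dependence on N_1. With N_2=-4 fixed, N_3 across the units is -3, -6, 1, -1, -2, 2, mean -1.5.
E[N_3|N_2=-4] averages over only the 5 units with N_2=-4 (N_1 = 1, 5, 3, 2, 6): N_3 = -3, 1, -1, -2, 2, mean -0.6.
Difference = -1.5 − (-0.6) = -0.9.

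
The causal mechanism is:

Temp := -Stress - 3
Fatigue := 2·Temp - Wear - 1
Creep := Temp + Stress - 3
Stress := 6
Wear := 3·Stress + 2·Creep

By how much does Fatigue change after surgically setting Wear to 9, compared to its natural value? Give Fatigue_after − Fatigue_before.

Intervening sets Wear = 9 and removes its equation (Wear := 3·Stress + 2·Creep).
Temp = -Stress - 3  [with Stress=6]  = -9
Fatigue = 2·Temp - Wear - 1  [with Temp=-9, Wear=9]  = -28
Without intervention: Temp = -Stress - 3  [with Stress=6]  = -9; Creep = Temp + Stress - 3  [with Temp=-9, Stress=6]  = -6; Wear = 3·Stress + 2·Creep  [with Stress=6, Creep=-6]  = 6; Fatigue = 2·Temp - Wear - 1  [with Temp=-9, Wear=6]  = -25.
Change = -28 − (-25) = -3.

-3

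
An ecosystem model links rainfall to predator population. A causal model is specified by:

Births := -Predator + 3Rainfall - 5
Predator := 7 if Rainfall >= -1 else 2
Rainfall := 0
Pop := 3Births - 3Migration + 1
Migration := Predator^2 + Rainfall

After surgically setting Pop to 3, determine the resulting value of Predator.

7

Under do(Pop=3), the mechanism Pop := 3Births - 3Migration + 1 is discarded; Pop is fixed at 3.
No directed path runs from Pop to Predator, so Predator keeps its natural value.
Predator = 7 if Rainfall >= -1 else 2  [with Rainfall=0]  = 7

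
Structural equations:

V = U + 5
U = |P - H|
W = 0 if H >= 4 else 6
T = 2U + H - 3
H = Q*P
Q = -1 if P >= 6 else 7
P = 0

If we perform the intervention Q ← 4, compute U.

Under do(Q=4), the mechanism Q = -1 if P >= 6 else 7 is discarded; Q is fixed at 4.
H = Q*P  [with Q=4, P=0]  = 0
U = |P - H|  [with P=0, H=0]  = 0

0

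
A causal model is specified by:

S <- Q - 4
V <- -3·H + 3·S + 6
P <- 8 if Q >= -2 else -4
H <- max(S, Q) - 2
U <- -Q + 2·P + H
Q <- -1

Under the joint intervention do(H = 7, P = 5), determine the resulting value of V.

-30

The joint intervention fixes H = 7, P = 5, removing each variable's own equation.
S = Q - 4  [with Q=-1]  = -5
V = -3·H + 3·S + 6  [with H=7, S=-5]  = -30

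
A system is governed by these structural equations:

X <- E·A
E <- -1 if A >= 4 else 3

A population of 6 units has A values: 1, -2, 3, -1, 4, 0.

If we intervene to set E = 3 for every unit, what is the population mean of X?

Every unit gets E=3 under the intervention. X values become 3, -6, 9, -3, 12, 0; E[X|do(E=3)] = 2.5.

2.5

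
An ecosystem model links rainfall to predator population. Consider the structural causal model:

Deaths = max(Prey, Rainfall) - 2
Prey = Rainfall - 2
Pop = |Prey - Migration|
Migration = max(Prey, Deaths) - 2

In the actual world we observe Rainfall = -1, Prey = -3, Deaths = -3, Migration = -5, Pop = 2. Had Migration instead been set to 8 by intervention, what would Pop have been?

Intervening sets Migration = 8 and removes its equation (Migration = max(Prey, Deaths) - 2).
Prey = Rainfall - 2  [with Rainfall=-1]  = -3
Pop = |Prey - Migration|  [with Prey=-3, Migration=8]  = 11

11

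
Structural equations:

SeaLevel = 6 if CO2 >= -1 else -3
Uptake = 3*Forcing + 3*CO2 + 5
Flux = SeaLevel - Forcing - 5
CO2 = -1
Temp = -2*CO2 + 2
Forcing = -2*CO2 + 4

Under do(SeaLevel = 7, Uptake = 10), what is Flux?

Setting SeaLevel = 7, Uptake = 10 by intervention discards those variables' equations.
Forcing = -2*CO2 + 4  [with CO2=-1]  = 6
Flux = SeaLevel - Forcing - 5  [with SeaLevel=7, Forcing=6]  = -4

-4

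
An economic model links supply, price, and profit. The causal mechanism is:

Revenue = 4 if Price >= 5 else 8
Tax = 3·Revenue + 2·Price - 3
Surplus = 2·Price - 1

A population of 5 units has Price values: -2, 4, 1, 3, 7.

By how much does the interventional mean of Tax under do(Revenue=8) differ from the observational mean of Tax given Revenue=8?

do(Revenue=8) breaks Revenue's dependence on Price. With Revenue=8 fixed, Tax across the units is 17, 29, 23, 27, 35, mean 26.2.
E[Tax|Revenue=8] averages over only the 4 units with Revenue=8 (Price = -2, 4, 1, 3): Tax = 17, 29, 23, 27, mean 24.
Difference = 26.2 − 24 = 2.2.

2.2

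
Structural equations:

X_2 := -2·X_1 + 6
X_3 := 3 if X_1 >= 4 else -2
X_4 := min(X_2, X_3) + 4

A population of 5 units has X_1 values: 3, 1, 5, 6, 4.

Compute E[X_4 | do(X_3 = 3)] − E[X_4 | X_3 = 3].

do(X_3=3) breaks X_3's dependence on X_1. With X_3=3 fixed, X_4 across the units is 4, 7, 0, -2, 2, mean 2.2.
Observing X_3=3 restricts to units where X_3's equation naturally yields 3: X_1 ∈ {5, 6, 4}. In that subpopulation X_4 = 0, -2, 2, mean 0.
Difference = 2.2 − 0 = 2.2.

2.2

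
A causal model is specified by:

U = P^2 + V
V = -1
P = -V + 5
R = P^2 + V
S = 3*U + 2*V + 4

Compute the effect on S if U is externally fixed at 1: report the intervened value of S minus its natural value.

-102

The intervention breaks the incoming arrows to U: U = P^2 + V no longer applies, and U = 1.
S = 3*U + 2*V + 4  [with U=1, V=-1]  = 5
Without intervention: P = -V + 5  [with V=-1]  = 6; U = P^2 + V  [with P=6, V=-1]  = 35; S = 3*U + 2*V + 4  [with U=35, V=-1]  = 107.
Change = 5 − 107 = -102.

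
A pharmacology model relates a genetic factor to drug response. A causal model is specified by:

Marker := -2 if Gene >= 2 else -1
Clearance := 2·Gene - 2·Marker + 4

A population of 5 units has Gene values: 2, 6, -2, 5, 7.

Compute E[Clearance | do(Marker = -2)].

Under do(Marker=-2), Marker's equation is replaced by Marker=-2 for every unit. Per-unit Clearance: 12, 20, 4, 18, 22. Mean = 15.2.

15.2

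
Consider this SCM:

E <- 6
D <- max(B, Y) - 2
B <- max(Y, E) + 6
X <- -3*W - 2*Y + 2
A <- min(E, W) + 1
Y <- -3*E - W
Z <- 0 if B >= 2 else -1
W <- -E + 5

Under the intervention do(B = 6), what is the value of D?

The intervention breaks the incoming arrows to B: B <- max(Y, E) + 6 no longer applies, and B = 6.
W = -E + 5  [with E=6]  = -1
Y = -3*E - W  [with E=6, W=-1]  = -17
D = max(B, Y) - 2  [with B=6, Y=-17]  = 4

4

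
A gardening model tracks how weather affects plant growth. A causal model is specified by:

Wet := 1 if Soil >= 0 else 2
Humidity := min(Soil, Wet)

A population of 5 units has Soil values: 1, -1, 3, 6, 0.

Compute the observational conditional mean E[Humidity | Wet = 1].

Observing Wet=1 restricts to units where Wet's equation naturally yields 1: Soil ∈ {1, 3, 6, 0}. In that subpopulation Humidity = 1, 1, 1, 0, mean 0.75.

0.75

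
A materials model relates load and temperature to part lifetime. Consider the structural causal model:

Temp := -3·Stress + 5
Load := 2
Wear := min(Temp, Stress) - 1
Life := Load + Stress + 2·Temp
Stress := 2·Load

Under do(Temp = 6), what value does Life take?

do(Temp=6) replaces the equation Temp := -3·Stress + 5 with the constant Temp = 6.
Stress = 2·Load  [with Load=2]  = 4
Life = Load + Stress + 2·Temp  [with Load=2, Stress=4, Temp=6]  = 18

18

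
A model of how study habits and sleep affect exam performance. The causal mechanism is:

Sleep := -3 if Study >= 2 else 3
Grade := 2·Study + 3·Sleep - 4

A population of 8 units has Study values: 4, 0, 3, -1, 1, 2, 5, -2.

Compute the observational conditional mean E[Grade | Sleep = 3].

E[Grade|Sleep=3] averages over only the 4 units with Sleep=3 (Study = 0, -1, 1, -2): Grade = 5, 3, 7, 1, mean 4.

4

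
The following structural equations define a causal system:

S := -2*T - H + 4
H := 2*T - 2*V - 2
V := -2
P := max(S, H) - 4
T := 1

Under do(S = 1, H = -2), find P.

The joint intervention fixes S = 1, H = -2, removing each variable's own equation.
P = max(S, H) - 4  [with S=1, H=-2]  = -3

-3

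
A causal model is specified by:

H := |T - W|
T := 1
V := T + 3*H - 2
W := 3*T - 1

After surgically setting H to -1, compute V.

The intervention breaks the incoming arrows to H: H := |T - W| no longer applies, and H = -1.
V = T + 3*H - 2  [with T=1, H=-1]  = -4

-4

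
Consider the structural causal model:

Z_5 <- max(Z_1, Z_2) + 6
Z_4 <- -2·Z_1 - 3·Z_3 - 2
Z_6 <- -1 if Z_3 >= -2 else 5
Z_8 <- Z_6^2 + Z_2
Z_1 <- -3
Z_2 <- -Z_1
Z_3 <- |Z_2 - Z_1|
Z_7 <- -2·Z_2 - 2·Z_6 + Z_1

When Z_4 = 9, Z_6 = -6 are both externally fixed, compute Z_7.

3

Setting Z_4 = 9, Z_6 = -6 by intervention discards those variables' equations.
Z_2 = -Z_1  [with Z_1=-3]  = 3
Z_7 = -2·Z_2 - 2·Z_6 + Z_1  [with Z_2=3, Z_6=-6, Z_1=-3]  = 3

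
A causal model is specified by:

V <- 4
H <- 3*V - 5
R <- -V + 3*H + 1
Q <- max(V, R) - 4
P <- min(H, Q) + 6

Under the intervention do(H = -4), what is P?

do(H=-4) replaces the equation H <- 3*V - 5 with the constant H = -4.
R = -V + 3*H + 1  [with V=4, H=-4]  = -15
Q = max(V, R) - 4  [with V=4, R=-15]  = 0
P = min(H, Q) + 6  [with H=-4, Q=0]  = 2

2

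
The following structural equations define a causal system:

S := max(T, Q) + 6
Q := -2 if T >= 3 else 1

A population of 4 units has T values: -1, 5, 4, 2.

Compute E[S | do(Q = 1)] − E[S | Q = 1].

1.5

Under do(Q=1), Q's equation is replaced by Q=1 for every unit. Per-unit S: 7, 11, 10, 8. Mean = 9.
Observing Q=1 restricts to units where Q's equation naturally yields 1: T ∈ {-1, 2}. In that subpopulation S = 7, 8, mean 7.5.
Difference = 9 − 7.5 = 1.5.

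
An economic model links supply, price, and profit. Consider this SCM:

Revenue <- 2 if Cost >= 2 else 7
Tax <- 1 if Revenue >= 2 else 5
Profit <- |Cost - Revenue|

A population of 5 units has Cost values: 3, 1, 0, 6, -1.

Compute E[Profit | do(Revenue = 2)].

Every unit gets Revenue=2 under the intervention. Profit values become 1, 1, 2, 4, 3; E[Profit|do(Revenue=2)] = 2.2.

2.2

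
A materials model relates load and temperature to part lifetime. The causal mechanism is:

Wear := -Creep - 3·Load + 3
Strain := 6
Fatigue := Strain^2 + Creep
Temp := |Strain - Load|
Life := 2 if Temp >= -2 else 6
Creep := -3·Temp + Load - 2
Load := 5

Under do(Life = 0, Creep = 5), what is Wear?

Under do(Life = 0, Creep = 5), each intervened variable's structural equation is replaced by its fixed value.
Wear = -Creep - 3·Load + 3  [with Creep=5, Load=5]  = -17

-17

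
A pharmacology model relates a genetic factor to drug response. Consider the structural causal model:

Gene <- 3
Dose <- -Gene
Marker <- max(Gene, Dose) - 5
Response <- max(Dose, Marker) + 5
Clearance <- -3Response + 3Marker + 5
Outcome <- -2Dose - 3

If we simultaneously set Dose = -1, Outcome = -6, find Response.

4

The joint intervention fixes Dose = -1, Outcome = -6, removing each variable's own equation.
Marker = max(Gene, Dose) - 5  [with Gene=3, Dose=-1]  = -2
Response = max(Dose, Marker) + 5  [with Dose=-1, Marker=-2]  = 4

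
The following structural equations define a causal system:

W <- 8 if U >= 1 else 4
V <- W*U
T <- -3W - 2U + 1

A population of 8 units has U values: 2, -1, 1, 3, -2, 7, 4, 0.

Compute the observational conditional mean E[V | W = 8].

Conditioning on W=8 selects the 5 unit(s) with U ∈ {2, 1, 3, 7, 4}. Their V values: 16, 8, 24, 56, 32. Mean = 27.2.

27.2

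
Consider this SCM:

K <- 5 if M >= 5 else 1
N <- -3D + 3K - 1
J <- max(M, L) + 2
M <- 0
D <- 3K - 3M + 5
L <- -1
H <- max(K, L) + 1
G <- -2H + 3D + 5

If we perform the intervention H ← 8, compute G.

13

do(H=8) replaces the equation H <- max(K, L) + 1 with the constant H = 8.
K = 5 if M >= 5 else 1  [with M=0]  = 1
D = 3K - 3M + 5  [with K=1, M=0]  = 8
G = -2H + 3D + 5  [with H=8, D=8]  = 13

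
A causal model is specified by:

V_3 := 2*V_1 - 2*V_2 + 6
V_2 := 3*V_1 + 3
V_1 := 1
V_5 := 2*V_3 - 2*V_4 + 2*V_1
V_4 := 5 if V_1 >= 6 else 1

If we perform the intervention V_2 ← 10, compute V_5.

do(V_2=10) replaces the equation V_2 := 3*V_1 + 3 with the constant V_2 = 10.
V_3 = 2*V_1 - 2*V_2 + 6  [with V_1=1, V_2=10]  = -12
V_4 = 5 if V_1 >= 6 else 1  [with V_1=1]  = 1
V_5 = 2*V_3 - 2*V_4 + 2*V_1  [with V_3=-12, V_4=1, V_1=1]  = -24

-24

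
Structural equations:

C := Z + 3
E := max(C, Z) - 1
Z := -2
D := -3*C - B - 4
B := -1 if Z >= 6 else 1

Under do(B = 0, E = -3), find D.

-7

The joint intervention fixes B = 0, E = -3, removing each variable's own equation.
C = Z + 3  [with Z=-2]  = 1
D = -3*C - B - 4  [with C=1, B=0]  = -7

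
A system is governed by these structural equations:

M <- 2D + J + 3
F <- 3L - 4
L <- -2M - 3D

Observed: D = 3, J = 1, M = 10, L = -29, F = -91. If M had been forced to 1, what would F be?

do(M=1) replaces the equation M <- 2D + J + 3 with the constant M = 1.
L = -2M - 3D  [with M=1, D=3]  = -11
F = 3L - 4  [with L=-11]  = -37

-37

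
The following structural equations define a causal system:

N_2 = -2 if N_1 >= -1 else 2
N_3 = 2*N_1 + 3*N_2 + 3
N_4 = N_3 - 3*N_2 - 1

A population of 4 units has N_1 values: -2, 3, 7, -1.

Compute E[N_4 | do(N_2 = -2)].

Under do(N_2=-2), N_2's equation is replaced by N_2=-2 for every unit. Per-unit N_4: -2, 8, 16, 0. Mean = 5.5.

5.5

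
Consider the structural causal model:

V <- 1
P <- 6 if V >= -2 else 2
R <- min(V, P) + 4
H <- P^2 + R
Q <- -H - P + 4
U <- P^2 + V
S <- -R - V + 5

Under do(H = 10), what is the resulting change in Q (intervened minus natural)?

Intervening sets H = 10 and removes its equation (H <- P^2 + R).
P = 6 if V >= -2 else 2  [with V=1]  = 6
Q = -H - P + 4  [with H=10, P=6]  = -12
Without intervention: P = 6 if V >= -2 else 2  [with V=1]  = 6; R = min(V, P) + 4  [with V=1, P=6]  = 5; H = P^2 + R  [with P=6, R=5]  = 41; Q = -H - P + 4  [with H=41, P=6]  = -43.
Change = -12 − (-43) = 31.

31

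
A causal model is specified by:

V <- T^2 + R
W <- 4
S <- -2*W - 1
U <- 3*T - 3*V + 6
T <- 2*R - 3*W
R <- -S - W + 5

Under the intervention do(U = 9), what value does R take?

10

do(U=9) replaces the equation U <- 3*T - 3*V + 6 with the constant U = 9.
R is not downstream of the intervention, so its value is determined by the original equations.
S = -2*W - 1  [with W=4]  = -9
R = -S - W + 5  [with S=-9, W=4]  = 10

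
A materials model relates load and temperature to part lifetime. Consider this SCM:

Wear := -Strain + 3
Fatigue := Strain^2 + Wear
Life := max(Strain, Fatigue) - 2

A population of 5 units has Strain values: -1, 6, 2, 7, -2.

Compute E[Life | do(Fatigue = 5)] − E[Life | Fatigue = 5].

Every unit gets Fatigue=5 under the intervention. Life values become 3, 4, 3, 5, 3; E[Life|do(Fatigue=5)] = 3.6.
Conditioning on Fatigue=5 selects the 2 unit(s) with Strain ∈ {-1, 2}. Their Life values: 3, 3. Mean = 3.
Difference = 3.6 − 3 = 0.6.

0.6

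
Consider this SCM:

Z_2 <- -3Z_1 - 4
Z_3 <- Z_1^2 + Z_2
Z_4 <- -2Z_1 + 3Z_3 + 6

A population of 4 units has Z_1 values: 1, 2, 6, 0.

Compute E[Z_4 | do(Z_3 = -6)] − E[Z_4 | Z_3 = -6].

-1.5

do(Z_3=-6) breaks Z_3's dependence on Z_1. With Z_3=-6 fixed, Z_4 across the units is -14, -16, -24, -12, mean -16.5.
E[Z_4|Z_3=-6] averages over only the 2 units with Z_3=-6 (Z_1 = 1, 2): Z_4 = -14, -16, mean -15.
Difference = -16.5 − (-15) = -1.5.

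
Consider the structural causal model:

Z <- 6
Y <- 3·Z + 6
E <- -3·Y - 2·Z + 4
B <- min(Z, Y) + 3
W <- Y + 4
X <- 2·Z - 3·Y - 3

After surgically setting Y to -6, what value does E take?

10

The intervention breaks the incoming arrows to Y: Y <- 3·Z + 6 no longer applies, and Y = -6.
E = -3·Y - 2·Z + 4  [with Y=-6, Z=6]  = 10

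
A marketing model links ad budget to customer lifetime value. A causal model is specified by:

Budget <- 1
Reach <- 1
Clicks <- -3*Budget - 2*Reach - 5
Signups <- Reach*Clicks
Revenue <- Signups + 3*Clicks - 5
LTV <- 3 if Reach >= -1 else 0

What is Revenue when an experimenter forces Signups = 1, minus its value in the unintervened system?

Intervening sets Signups = 1 and removes its equation (Signups <- Reach*Clicks).
Clicks = -3*Budget - 2*Reach - 5  [with Budget=1, Reach=1]  = -10
Revenue = Signups + 3*Clicks - 5  [with Signups=1, Clicks=-10]  = -34
Without intervention: Clicks = -3*Budget - 2*Reach - 5  [with Budget=1, Reach=1]  = -10; Signups = Reach*Clicks  [with Reach=1, Clicks=-10]  = -10; Revenue = Signups + 3*Clicks - 5  [with Signups=-10, Clicks=-10]  = -45.
Change = -34 − (-45) = 11.

11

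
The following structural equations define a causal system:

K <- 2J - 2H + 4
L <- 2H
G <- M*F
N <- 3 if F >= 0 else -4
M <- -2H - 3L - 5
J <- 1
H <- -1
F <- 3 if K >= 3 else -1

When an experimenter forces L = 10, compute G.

The intervention breaks the incoming arrows to L: L <- 2H no longer applies, and L = 10.
M = -2H - 3L - 5  [with H=-1, L=10]  = -33
K = 2J - 2H + 4  [with J=1, H=-1]  = 8
F = 3 if K >= 3 else -1  [with K=8]  = 3
G = M*F  [with M=-33, F=3]  = -99

-99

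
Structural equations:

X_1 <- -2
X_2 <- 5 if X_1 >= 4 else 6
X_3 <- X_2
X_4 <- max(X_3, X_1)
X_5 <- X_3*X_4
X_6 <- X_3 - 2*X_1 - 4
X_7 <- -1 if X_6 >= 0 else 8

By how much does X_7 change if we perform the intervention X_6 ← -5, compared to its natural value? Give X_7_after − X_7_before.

Intervening sets X_6 = -5 and removes its equation (X_6 <- X_3 - 2*X_1 - 4).
X_7 = -1 if X_6 >= 0 else 8  [with X_6=-5]  = 8
Without intervention: X_2 = 5 if X_1 >= 4 else 6  [with X_1=-2]  = 6; X_3 = X_2  [with X_2=6]  = 6; X_6 = X_3 - 2*X_1 - 4  [with X_3=6, X_1=-2]  = 6; X_7 = -1 if X_6 >= 0 else 8  [with X_6=6]  = -1.
Change = 8 − (-1) = 9.

9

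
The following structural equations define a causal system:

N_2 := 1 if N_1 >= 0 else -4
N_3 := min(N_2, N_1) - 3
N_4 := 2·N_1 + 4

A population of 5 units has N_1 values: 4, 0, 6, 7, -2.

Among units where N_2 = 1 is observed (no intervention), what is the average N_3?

Observing N_2=1 restricts to units where N_2's equation naturally yields 1: N_1 ∈ {4, 0, 6, 7}. In that subpopulation N_3 = -2, -3, -2, -2, mean -2.25.

-2.25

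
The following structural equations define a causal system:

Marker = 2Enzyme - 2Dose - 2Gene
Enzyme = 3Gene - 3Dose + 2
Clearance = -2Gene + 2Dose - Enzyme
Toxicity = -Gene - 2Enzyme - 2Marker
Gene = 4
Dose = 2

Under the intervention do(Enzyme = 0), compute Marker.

-12

The intervention breaks the incoming arrows to Enzyme: Enzyme = 3Gene - 3Dose + 2 no longer applies, and Enzyme = 0.
Marker = 2Enzyme - 2Dose - 2Gene  [with Enzyme=0, Dose=2, Gene=4]  = -12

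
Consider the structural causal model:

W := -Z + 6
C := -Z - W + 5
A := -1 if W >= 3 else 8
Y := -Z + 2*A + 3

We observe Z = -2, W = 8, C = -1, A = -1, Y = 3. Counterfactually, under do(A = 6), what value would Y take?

Intervening sets A = 6 and removes its equation (A := -1 if W >= 3 else 8).
Y = -Z + 2*A + 3  [with Z=-2, A=6]  = 17

17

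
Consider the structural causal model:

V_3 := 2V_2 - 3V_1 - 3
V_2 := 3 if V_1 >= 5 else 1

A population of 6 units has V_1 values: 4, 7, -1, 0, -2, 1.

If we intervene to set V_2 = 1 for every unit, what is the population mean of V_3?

Every unit gets V_2=1 under the intervention. V_3 values become -13, -22, 2, -1, 5, -4; E[V_3|do(V_2=1)] = -5.5.

-5.5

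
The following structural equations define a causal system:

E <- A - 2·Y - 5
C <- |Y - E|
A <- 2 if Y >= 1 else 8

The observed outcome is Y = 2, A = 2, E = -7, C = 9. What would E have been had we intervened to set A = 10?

1

The intervention breaks the incoming arrows to A: A <- 2 if Y >= 1 else 8 no longer applies, and A = 10.
E = A - 2·Y - 5  [with A=10, Y=2]  = 1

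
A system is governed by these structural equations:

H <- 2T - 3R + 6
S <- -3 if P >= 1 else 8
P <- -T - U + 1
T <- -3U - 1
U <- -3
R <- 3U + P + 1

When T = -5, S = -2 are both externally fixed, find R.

1

The joint intervention fixes T = -5, S = -2, removing each variable's own equation.
P = -T - U + 1  [with T=-5, U=-3]  = 9
R = 3U + P + 1  [with U=-3, P=9]  = 1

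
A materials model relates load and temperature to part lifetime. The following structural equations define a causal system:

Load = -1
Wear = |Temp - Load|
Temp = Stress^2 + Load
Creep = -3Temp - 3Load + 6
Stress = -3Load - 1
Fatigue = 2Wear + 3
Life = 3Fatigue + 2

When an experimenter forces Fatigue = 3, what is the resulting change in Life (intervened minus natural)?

-24

Intervening sets Fatigue = 3 and removes its equation (Fatigue = 2Wear + 3).
Life = 3Fatigue + 2  [with Fatigue=3]  = 11
Without intervention: Stress = -3Load - 1  [with Load=-1]  = 2; Temp = Stress^2 + Load  [with Stress=2, Load=-1]  = 3; Wear = |Temp - Load|  [with Temp=3, Load=-1]  = 4; Fatigue = 2Wear + 3  [with Wear=4]  = 11; Life = 3Fatigue + 2  [with Fatigue=11]  = 35.
Change = 11 − 35 = -24.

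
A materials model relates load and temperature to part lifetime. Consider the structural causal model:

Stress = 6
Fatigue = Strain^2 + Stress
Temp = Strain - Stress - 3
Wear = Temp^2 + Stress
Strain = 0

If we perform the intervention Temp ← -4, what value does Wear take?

The intervention breaks the incoming arrows to Temp: Temp = Strain - Stress - 3 no longer applies, and Temp = -4.
Wear = Temp^2 + Stress  [with Temp=-4, Stress=6]  = 22

22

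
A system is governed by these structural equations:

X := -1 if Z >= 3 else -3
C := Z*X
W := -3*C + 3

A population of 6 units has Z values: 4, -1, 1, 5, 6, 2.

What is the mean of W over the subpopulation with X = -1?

18

Observing X=-1 restricts to units where X's equation naturally yields -1: Z ∈ {4, 5, 6}. In that subpopulation W = 15, 18, 21, mean 18.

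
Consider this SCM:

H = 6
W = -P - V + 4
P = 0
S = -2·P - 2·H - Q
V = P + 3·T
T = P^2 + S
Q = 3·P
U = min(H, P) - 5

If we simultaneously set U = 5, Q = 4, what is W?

Under do(U = 5, Q = 4), each intervened variable's structural equation is replaced by its fixed value.
S = -2·P - 2·H - Q  [with P=0, H=6, Q=4]  = -16
T = P^2 + S  [with P=0, S=-16]  = -16
V = P + 3·T  [with P=0, T=-16]  = -48
W = -P - V + 4  [with P=0, V=-48]  = 52

52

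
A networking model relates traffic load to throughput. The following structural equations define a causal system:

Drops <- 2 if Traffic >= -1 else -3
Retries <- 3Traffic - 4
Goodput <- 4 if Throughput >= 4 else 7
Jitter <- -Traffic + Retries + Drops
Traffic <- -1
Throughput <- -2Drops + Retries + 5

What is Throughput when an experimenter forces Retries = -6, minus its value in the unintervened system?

1

do(Retries=-6) replaces the equation Retries <- 3Traffic - 4 with the constant Retries = -6.
Drops = 2 if Traffic >= -1 else -3  [with Traffic=-1]  = 2
Throughput = -2Drops + Retries + 5  [with Drops=2, Retries=-6]  = -5
Without intervention: Drops = 2 if Traffic >= -1 else -3  [with Traffic=-1]  = 2; Retries = 3Traffic - 4  [with Traffic=-1]  = -7; Throughput = -2Drops + Retries + 5  [with Drops=2, Retries=-7]  = -6.
Change = -5 − (-6) = 1.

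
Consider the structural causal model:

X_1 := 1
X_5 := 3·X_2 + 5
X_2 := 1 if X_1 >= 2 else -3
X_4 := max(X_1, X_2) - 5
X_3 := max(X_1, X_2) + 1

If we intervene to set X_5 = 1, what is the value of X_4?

-4

The intervention breaks the incoming arrows to X_5: X_5 := 3·X_2 + 5 no longer applies, and X_5 = 1.
Since X_4 is not a descendant of the intervened variable, it is unaffected.
X_2 = 1 if X_1 >= 2 else -3  [with X_1=1]  = -3
X_4 = max(X_1, X_2) - 5  [with X_1=1, X_2=-3]  = -4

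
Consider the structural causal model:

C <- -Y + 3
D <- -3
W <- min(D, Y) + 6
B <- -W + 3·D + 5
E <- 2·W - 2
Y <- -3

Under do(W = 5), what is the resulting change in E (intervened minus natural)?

The intervention breaks the incoming arrows to W: W <- min(D, Y) + 6 no longer applies, and W = 5.
E = 2·W - 2  [with W=5]  = 8
Without intervention: W = min(D, Y) + 6  [with D=-3, Y=-3]  = 3; E = 2·W - 2  [with W=3]  = 4.
Change = 8 − 4 = 4.

4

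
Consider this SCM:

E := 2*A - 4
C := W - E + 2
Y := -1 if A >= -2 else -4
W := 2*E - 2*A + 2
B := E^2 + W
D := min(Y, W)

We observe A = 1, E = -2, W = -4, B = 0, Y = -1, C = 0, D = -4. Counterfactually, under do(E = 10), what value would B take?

Under do(E=10), the mechanism E := 2*A - 4 is discarded; E is fixed at 10.
W = 2*E - 2*A + 2  [with E=10, A=1]  = 20
B = E^2 + W  [with E=10, W=20]  = 120

120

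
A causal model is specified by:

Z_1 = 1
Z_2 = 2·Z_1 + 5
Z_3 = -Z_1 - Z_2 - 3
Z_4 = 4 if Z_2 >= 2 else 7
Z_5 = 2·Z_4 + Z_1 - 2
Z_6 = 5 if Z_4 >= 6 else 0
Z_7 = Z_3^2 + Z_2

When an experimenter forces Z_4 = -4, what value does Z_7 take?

128

The intervention breaks the incoming arrows to Z_4: Z_4 = 4 if Z_2 >= 2 else 7 no longer applies, and Z_4 = -4.
No directed path runs from Z_4 to Z_7, so Z_7 keeps its natural value.
Z_2 = 2·Z_1 + 5  [with Z_1=1]  = 7
Z_3 = -Z_1 - Z_2 - 3  [with Z_1=1, Z_2=7]  = -11
Z_7 = Z_3^2 + Z_2  [with Z_3=-11, Z_2=7]  = 128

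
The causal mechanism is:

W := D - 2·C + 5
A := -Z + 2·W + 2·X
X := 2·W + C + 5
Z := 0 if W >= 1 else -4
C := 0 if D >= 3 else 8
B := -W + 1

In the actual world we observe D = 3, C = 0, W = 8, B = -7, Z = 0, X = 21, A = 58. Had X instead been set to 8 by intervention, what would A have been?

32

Intervening sets X = 8 and removes its equation (X := 2·W + C + 5).
C = 0 if D >= 3 else 8  [with D=3]  = 0
W = D - 2·C + 5  [with D=3, C=0]  = 8
Z = 0 if W >= 1 else -4  [with W=8]  = 0
A = -Z + 2·W + 2·X  [with Z=0, W=8, X=8]  = 32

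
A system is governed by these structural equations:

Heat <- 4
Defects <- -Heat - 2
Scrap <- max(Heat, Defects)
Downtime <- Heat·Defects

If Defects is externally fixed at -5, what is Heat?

4

Under do(Defects=-5), the mechanism Defects <- -Heat - 2 is discarded; Defects is fixed at -5.
Heat is not downstream of the intervention, so its value is determined by the original equations.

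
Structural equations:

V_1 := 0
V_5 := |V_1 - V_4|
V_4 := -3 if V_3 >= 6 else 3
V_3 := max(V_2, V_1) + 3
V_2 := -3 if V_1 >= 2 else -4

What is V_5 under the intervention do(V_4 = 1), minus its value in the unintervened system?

-2

Intervening sets V_4 = 1 and removes its equation (V_4 := -3 if V_3 >= 6 else 3).
V_5 = |V_1 - V_4|  [with V_1=0, V_4=1]  = 1
Without intervention: V_2 = -3 if V_1 >= 2 else -4  [with V_1=0]  = -4; V_3 = max(V_2, V_1) + 3  [with V_2=-4, V_1=0]  = 3; V_4 = -3 if V_3 >= 6 else 3  [with V_3=3]  = 3; V_5 = |V_1 - V_4|  [with V_1=0, V_4=3]  = 3.
Change = 1 − 3 = -2.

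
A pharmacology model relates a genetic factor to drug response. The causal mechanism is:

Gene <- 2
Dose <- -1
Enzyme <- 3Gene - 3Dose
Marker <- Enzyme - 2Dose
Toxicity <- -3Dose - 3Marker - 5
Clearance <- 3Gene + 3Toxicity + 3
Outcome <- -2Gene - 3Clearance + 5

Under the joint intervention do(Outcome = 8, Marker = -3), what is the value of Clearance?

Setting Outcome = 8, Marker = -3 by intervention discards those variables' equations.
Toxicity = -3Dose - 3Marker - 5  [with Dose=-1, Marker=-3]  = 7
Clearance = 3Gene + 3Toxicity + 3  [with Gene=2, Toxicity=7]  = 30

30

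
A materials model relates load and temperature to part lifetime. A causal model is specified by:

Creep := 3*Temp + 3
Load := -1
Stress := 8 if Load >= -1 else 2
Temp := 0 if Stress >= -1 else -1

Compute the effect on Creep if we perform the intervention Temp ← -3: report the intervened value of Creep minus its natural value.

The intervention breaks the incoming arrows to Temp: Temp := 0 if Stress >= -1 else -1 no longer applies, and Temp = -3.
Creep = 3*Temp + 3  [with Temp=-3]  = -6
Without intervention: Stress = 8 if Load >= -1 else 2  [with Load=-1]  = 8; Temp = 0 if Stress >= -1 else -1  [with Stress=8]  = 0; Creep = 3*Temp + 3  [with Temp=0]  = 3.
Change = -6 − 3 = -9.

-9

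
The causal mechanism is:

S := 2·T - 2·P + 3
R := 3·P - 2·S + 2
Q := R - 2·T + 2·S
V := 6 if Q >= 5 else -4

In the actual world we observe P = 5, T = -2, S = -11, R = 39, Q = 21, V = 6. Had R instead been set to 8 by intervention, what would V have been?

-4

Under do(R=8), the mechanism R := 3·P - 2·S + 2 is discarded; R is fixed at 8.
S = 2·T - 2·P + 3  [with T=-2, P=5]  = -11
Q = R - 2·T + 2·S  [with R=8, T=-2, S=-11]  = -10
V = 6 if Q >= 5 else -4  [with Q=-10]  = -4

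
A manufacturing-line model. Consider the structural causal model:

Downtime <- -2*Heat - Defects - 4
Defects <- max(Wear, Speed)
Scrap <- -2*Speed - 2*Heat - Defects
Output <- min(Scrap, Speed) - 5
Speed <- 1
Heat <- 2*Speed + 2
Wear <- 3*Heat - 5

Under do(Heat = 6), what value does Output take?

Under do(Heat=6), the mechanism Heat <- 2*Speed + 2 is discarded; Heat is fixed at 6.
Wear = 3*Heat - 5  [with Heat=6]  = 13
Defects = max(Wear, Speed)  [with Wear=13, Speed=1]  = 13
Scrap = -2*Speed - 2*Heat - Defects  [with Speed=1, Heat=6, Defects=13]  = -27
Output = min(Scrap, Speed) - 5  [with Scrap=-27, Speed=1]  = -32

-32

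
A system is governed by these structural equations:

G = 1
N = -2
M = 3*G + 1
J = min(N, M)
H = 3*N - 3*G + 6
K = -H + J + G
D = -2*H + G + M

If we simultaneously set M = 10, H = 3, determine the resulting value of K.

Setting M = 10, H = 3 by intervention discards those variables' equations.
J = min(N, M)  [with N=-2, M=10]  = -2
K = -H + J + G  [with H=3, J=-2, G=1]  = -4

-4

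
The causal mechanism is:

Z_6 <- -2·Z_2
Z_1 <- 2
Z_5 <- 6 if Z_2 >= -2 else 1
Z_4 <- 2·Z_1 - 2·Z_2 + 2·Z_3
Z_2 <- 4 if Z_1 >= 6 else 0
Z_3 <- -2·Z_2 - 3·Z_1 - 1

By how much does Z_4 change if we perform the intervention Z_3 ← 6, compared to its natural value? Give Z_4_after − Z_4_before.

26

The intervention breaks the incoming arrows to Z_3: Z_3 <- -2·Z_2 - 3·Z_1 - 1 no longer applies, and Z_3 = 6.
Z_2 = 4 if Z_1 >= 6 else 0  [with Z_1=2]  = 0
Z_4 = 2·Z_1 - 2·Z_2 + 2·Z_3  [with Z_1=2, Z_2=0, Z_3=6]  = 16
Without intervention: Z_2 = 4 if Z_1 >= 6 else 0  [with Z_1=2]  = 0; Z_3 = -2·Z_2 - 3·Z_1 - 1  [with Z_2=0, Z_1=2]  = -7; Z_4 = 2·Z_1 - 2·Z_2 + 2·Z_3  [with Z_1=2, Z_2=0, Z_3=-7]  = -10.
Change = 16 − (-10) = 26.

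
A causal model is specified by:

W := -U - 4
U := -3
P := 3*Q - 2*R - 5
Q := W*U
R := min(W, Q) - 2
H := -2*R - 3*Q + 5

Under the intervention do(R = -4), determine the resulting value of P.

12

Under do(R=-4), the mechanism R := min(W, Q) - 2 is discarded; R is fixed at -4.
W = -U - 4  [with U=-3]  = -1
Q = W*U  [with W=-1, U=-3]  = 3
P = 3*Q - 2*R - 5  [with Q=3, R=-4]  = 12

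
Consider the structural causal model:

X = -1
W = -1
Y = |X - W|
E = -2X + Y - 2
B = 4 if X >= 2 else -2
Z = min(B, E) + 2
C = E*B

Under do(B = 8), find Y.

do(B=8) replaces the equation B = 4 if X >= 2 else -2 with the constant B = 8.
Y is not downstream of the intervention, so its value is determined by the original equations.
Y = |X - W|  [with X=-1, W=-1]  = 0

0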